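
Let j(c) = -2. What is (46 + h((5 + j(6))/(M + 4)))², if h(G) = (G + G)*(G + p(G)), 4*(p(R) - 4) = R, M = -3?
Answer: 34225/4 ≈ 8556.3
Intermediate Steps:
p(R) = 4 + R/4
h(G) = 2*G*(4 + 5*G/4) (h(G) = (G + G)*(G + (4 + G/4)) = (2*G)*(4 + 5*G/4) = 2*G*(4 + 5*G/4))
(46 + h((5 + j(6))/(M + 4)))² = (46 + ((5 - 2)/(-3 + 4))*(16 + 5*((5 - 2)/(-3 + 4)))/2)² = (46 + (3/1)*(16 + 5*(3/1))/2)² = (46 + (3*1)*(16 + 5*(3*1))/2)² = (46 + (½)*3*(16 + 5*3))² = (46 + (½)*3*(16 + 15))² = (46 + (½)*3*31)² = (46 + 93/2)² = (185/2)² = 34225/4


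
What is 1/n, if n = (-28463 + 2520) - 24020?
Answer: -1/49963 ≈ -2.0015e-5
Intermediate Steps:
n = -49963 (n = -25943 - 24020 = -49963)
1/n = 1/(-49963) = -1/49963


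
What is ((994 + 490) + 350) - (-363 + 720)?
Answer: 1477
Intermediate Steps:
((994 + 490) + 350) - (-363 + 720) = (1484 + 350) - 1*357 = 1834 - 357 = 1477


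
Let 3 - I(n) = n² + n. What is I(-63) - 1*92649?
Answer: -96552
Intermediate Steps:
I(n) = 3 - n - n² (I(n) = 3 - (n² + n) = 3 - (n + n²) = 3 + (-n - n²) = 3 - n - n²)
I(-63) - 1*92649 = (3 - 1*(-63) - 1*(-63)²) - 1*92649 = (3 + 63 - 1*3969) - 92649 = (3 + 63 - 3969) - 92649 = -3903 - 92649 = -96552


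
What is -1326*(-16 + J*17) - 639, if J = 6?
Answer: -114675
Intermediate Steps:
-1326*(-16 + J*17) - 639 = -1326*(-16 + 6*17) - 639 = -1326*(-16 + 102) - 639 = -1326*86 - 639 = -114036 - 639 = -114675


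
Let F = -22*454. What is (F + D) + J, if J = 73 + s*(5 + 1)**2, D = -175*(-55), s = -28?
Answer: -1298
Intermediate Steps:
D = 9625
F = -9988
J = -935 (J = 73 - 28*(5 + 1)**2 = 73 - 28*6**2 = 73 - 28*36 = 73 - 1008 = -935)
(F + D) + J = (-9988 + 9625) - 935 = -363 - 935 = -1298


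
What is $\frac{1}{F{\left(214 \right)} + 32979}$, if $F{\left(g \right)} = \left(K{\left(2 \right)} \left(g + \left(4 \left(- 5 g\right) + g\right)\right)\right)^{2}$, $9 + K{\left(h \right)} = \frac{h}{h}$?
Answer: $\frac{1}{949658835} \approx 1.053 \cdot 10^{-9}$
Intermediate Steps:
$K{\left(h \right)} = -8$ ($K{\left(h \right)} = -9 + \frac{h}{h} = -9 + 1 = -8$)
$F{\left(g \right)} = 20736 g^{2}$ ($F{\left(g \right)} = \left(- 8 \left(g + \left(4 \left(- 5 g\right) + g\right)\right)\right)^{2} = \left(- 8 \left(g + \left(- 20 g + g\right)\right)\right)^{2} = \left(- 8 \left(g - 19 g\right)\right)^{2} = \left(- 8 \left(- 18 g\right)\right)^{2} = \left(144 g\right)^{2} = 20736 g^{2}$)
$\frac{1}{F{\left(214 \right)} + 32979} = \frac{1}{20736 \cdot 214^{2} + 32979} = \frac{1}{20736 \cdot 45796 + 32979} = \frac{1}{949625856 + 32979} = \frac{1}{949658835}$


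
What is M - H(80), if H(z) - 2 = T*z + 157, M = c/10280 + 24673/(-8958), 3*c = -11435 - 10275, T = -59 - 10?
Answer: 24668329507/4604412 ≈ 5357.5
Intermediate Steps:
T = -69
c = -21710/3 (c = (-11435 - 10275)/3 = (⅓)*(-21710) = -21710/3 ≈ -7236.7)
M = -15923225/4604412 (M = -21710/3/10280 + 24673/(-8958) = -21710/3*1/10280 + 24673*(-1/8958) = -2171/3084 - 24673/8958 = -15923225/4604412 ≈ -3.4583)
H(z) = 159 - 69*z (H(z) = 2 + (-69*z + 157) = 2 + (157 - 69*z) = 159 - 69*z)
M - H(80) = -15923225/4604412 - (159 - 69*80) = -15923225/4604412 - (159 - 5520) = -15923225/4604412 - 1*(-5361) = -15923225/4604412 + 5361 = 24668329507/4604412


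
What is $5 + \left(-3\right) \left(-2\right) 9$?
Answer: $59$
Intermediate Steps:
$5 + \left(-3\right) \left(-2\right) 9 = 5 + 6 \cdot 9 = 5 + 54 = 59$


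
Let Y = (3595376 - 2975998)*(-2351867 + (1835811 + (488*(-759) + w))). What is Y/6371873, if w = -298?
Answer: -549230963988/6371873 ≈ -86196.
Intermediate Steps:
Y = -549230963988 (Y = (3595376 - 2975998)*(-2351867 + (1835811 + (488*(-759) - 298))) = 619378*(-2351867 + (1835811 + (-370392 - 298))) = 619378*(-2351867 + (1835811 - 370690)) = 619378*(-2351867 + 1465121) = 619378*(-886746) = -549230963988)
Y/6371873 = -549230963988/6371873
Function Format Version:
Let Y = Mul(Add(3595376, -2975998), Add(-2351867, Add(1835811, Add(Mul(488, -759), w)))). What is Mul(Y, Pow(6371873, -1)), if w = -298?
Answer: Rational(-549230963988, 6371873) ≈ -86196.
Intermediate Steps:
Y = -549230963988 (Y = Mul(Add(3595376, -2975998), Add(-2351867, Add(1835811, Add(Mul(488, -759), -298)))) = Mul(619378, Add(-2351867, Add(1835811, Add(-370392, -298)))) = Mul(619378, Add(-2351867, Add(1835811, -370690))) = Mul(619378, Add(-2351867, 1465121)) = Mul(619378, -886746) = -549230963988)
Mul(Y, Pow(6371873, -1)) = Mul(-549230963988, Pow(6371873, -1)) = Mul(-549230963988, Rational(1, 6371873)) = Rational(-549230963988, 6371873)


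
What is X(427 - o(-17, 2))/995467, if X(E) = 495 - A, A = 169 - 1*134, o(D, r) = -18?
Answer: 460/995467 ≈ 0.00046209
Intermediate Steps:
A = 35 (A = 169 - 134 = 35)
X(E) = 460 (X(E) = 495 - 1*35 = 495 - 35 = 460)
X(427 - o(-17, 2))/995467 = 460/995467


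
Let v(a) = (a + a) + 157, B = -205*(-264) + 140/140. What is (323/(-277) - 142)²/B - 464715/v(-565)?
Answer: 1931329057227912/4040528653357 ≈ 477.99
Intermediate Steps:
B = 54121 (B = 54120 + 140*(1/140) = 54120 + 1 = 54121)
v(a) = 157 + 2*a (v(a) = 2*a + 157 = 157 + 2*a)
(323/(-277) - 142)²/B - 464715/v(-565) = (323/(-277) - 142)²/54121 - 464715/(157 + 2*(-565)) = (323*(-1/277) - 142)²*(1/54121) - 464715/(157 - 1130) = (-323/277 - 142)²*(1/54121) - 464715/(-973) = (-39657/277)²*(1/54121) - 464715*(-1/973) = (1572677649/76729)*(1/54121) + 464715/973 = 1572677649/4152650209 + 464715/973 = 1931329057227912/4040528653357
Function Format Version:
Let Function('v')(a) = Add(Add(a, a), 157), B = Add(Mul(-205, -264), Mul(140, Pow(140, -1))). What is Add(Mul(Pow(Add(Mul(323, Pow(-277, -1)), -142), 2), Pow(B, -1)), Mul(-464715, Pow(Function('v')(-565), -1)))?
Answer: Rational(1931329057227912, 4040528653357) ≈ 477.99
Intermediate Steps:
B = 54121 (B = Add(54120, Mul(140, Rational(1, 140))) = Add(54120, 1) = 54121)
Function('v')(a) = Add(157, Mul(2, a)) (Function('v')(a) = Add(Mul(2, a), 157) = Add(157, Mul(2, a)))
Add(Mul(Pow(Add(Mul(323, Pow(-277, -1)), -142), 2), Pow(B, -1)), Mul(-464715, Pow(Function('v')(-565), -1))) = Add(Mul(Pow(Add(Mul(323, Pow(-277, -1)), -142), 2), Pow(54121, -1)), Mul(-464715, Pow(Add(157, Mul(2, -565)), -1))) = Add(Mul(Pow(Add(Mul(323, Rational(-1, 277)), -142), 2), Rational(1, 54121)), Mul(-464715, Pow(Add(157, -1130), -1))) = Add(Mul(Pow(Add(Rational(-323, 277), -142), 2), Rational(1, 54121)), Mul(-464715, Pow(-973, -1))) = Add(Mul(Pow(Rational(-39657, 277), 2), Rational(1, 54121)), Mul(-464715, Rational(-1, 973))) = Add(Mul(Rational(1572677649, 76729), Rational(1, 54121)), Rational(464715, 973)) = Add(Rational(1572677649, 4152650209), Rational(464715, 973)) = Rational(1931329057227912, 4040528653357)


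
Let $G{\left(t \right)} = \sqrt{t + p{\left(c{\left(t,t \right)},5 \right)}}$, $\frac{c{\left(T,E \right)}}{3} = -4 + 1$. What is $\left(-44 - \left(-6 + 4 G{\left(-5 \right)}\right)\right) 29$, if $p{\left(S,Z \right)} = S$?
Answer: $-1102 - 116 i \sqrt{14} \approx -1102.0 - 434.03 i$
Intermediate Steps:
$c{\left(T,E \right)} = -9$ ($c{\left(T,E \right)} = 3 \left(-4 + 1\right) = 3 \left(-3\right) = -9$)
$G{\left(t \right)} = \sqrt{-9 + t}$ ($G{\left(t \right)} = \sqrt{t - 9} = \sqrt{-9 + t}$)
$\left(-44 - \left(-6 + 4 G{\left(-5 \right)}\right)\right) 29 = \left(-44 + \left(- 4 \sqrt{-9 - 5} + 6\right)\right) 29 = \left(-44 + \left(- 4 \sqrt{-14} + 6\right)\right) 29 = \left(-44 + \left(- 4 i \sqrt{14} + 6\right)\right) 29 = \left(-44 + \left(6 - 4 i \sqrt{14}\right)\right) 29 = \left(-38 - 4 i \sqrt{14}\right) 29 = -1102 - 116 i \sqrt{14}$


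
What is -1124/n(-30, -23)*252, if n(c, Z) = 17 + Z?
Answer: 47208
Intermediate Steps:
-1124/n(-30, -23)*252 = -1124/(17 - 23)*252 = -1124/(-6)*252 = -1124*(-1/6)*252 = (562/3)*252 = 47208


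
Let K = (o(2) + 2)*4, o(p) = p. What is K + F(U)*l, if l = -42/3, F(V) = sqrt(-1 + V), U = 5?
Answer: -12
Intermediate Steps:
l = -14 (l = -42*1/3 = -14)
K = 16 (K = (2 + 2)*4 = 4*4 = 16)
K + F(U)*l = 16 + sqrt(-1 + 5)*(-14) = 16 + sqrt(4)*(-14) = 16 + 2*(-14) = 16 - 28 = -12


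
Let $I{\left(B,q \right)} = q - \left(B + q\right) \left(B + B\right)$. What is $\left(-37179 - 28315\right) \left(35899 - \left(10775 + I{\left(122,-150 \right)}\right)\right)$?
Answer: $-1207840348$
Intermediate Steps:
$I{\left(B,q \right)} = q - 2 B \left(B + q\right)$ ($I{\left(B,q \right)} = q - \left(B + q\right) 2 B = q - 2 B \left(B + q\right)$)
$\left(-37179 - 28315\right) \left(35899 - \left(10775 + I{\left(122,-150 \right)}\right)\right) = \left(-37179 - 28315\right) \left(35899 - \left(10625 - 29768 - 244 \left(-150\right)\right)\right) = - 65494 \left(35899 - \left(47225 - 29768\right)\right) = - 65494 \left(35899 - 17457\right) = \left(-65494\right) 18442 = -1207840348$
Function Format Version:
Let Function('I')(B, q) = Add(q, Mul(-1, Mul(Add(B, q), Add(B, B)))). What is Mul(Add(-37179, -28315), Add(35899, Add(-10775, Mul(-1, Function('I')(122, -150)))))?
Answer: -1207840348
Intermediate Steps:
Function('I')(B, q) = Add(q, Mul(-2, B, Add(B, q))) (Function('I')(B, q) = Add(q, Mul(-1, Mul(Add(B, q), Mul(2, B)))) = Add(q, Mul(-1, Mul(2, B, Add(B, q)))) = Add(q, Mul(-2, B, Add(B, q))))
Mul(Add(-37179, -28315), Add(35899, Add(-10775, Mul(-1, Function('I')(122, -150))))) = Mul(Add(-37179, -28315), Add(35899, Add(-10775, Mul(-1, Add(-150, Mul(-2, Pow(122, 2)), Mul(-2, 122, -150)))))) = Mul(-65494, Add(35899, Add(-10775, Mul(-1, Add(-150, Mul(-2, 14884), 36600))))) = Mul(-65494, Add(35899, Add(-10775, Mul(-1, Add(-150, -29768, 36600))))) = Mul(-65494, Add(35899, Add(-10775, Mul(-1, 6682)))) = Mul(-65494, Add(35899, Add(-10775, -6682))) = Mul(-65494, Add(35899, -17457)) = Mul(-65494, 18442) = -1207840348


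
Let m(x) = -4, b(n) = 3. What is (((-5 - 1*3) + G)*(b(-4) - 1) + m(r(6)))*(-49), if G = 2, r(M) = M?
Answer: 784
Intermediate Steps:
(((-5 - 1*3) + G)*(b(-4) - 1) + m(r(6)))*(-49) = (((-5 - 1*3) + 2)*(3 - 1) - 4)*(-49) = (((-5 - 3) + 2)*2 - 4)*(-49) = ((-8 + 2)*2 - 4)*(-49) = (-6*2 - 4)*(-49) = (-12 - 4)*(-49) = -16*(-49) = 784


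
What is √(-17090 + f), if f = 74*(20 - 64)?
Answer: I*√20346 ≈ 142.64*I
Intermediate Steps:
f = -3256 (f = 74*(-44) = -3256)
√(-17090 + f) = √(-17090 - 3256) = √(-20346) = I*√20346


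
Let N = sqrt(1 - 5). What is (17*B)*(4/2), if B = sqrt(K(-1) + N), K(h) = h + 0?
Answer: 34*sqrt(-1 + 2*I) ≈ 26.729 + 43.249*I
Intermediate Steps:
K(h) = h
N = 2*I (N = sqrt(-4) = 2*I ≈ 2.0*I)
B = sqrt(-1 + 2*I) ≈ 0.78615 + 1.272*I
(17*B)*(4/2) = (17*sqrt(-1 + 2*I))*(4/2) = (17*sqrt(-1 + 2*I))*(4*(1/2)) = (17*sqrt(-1 + 2*I))*2 = 34*sqrt(-1 + 2*I)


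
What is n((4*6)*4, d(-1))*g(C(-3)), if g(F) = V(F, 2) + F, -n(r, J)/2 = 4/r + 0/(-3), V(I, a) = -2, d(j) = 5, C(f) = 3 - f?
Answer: -⅓ ≈ -0.33333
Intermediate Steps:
n(r, J) = -8/r (n(r, J) = -2*(4/r + 0/(-3)) = -2*(4/r + 0*(-⅓)) = -2*(4/r + 0) = -8/r)
g(F) = -2 + F
n((4*6)*4, d(-1))*g(C(-3)) = (-8/((4*6)*4))*(-2 + (3 - 1*(-3))) = (-8/(24*4))*(-2 + (3 + 3)) = (-8/96)*(-2 + 6) = -8*1/96*4 = -1/12*4 = -⅓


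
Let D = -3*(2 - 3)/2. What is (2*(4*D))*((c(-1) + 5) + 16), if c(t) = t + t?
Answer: 228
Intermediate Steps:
c(t) = 2*t
D = 3/2 (D = -3*(-1)*(1/2) = 3*(1/2) = 3/2 ≈ 1.5000)
(2*(4*D))*((c(-1) + 5) + 16) = (2*(4*(3/2)))*((2*(-1) + 5) + 16) = (2*6)*((-2 + 5) + 16) = 12*(3 + 16) = 12*19 = 228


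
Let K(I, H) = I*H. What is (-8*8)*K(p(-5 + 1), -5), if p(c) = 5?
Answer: 1600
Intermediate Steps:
K(I, H) = H*I
(-8*8)*K(p(-5 + 1), -5) = (-8*8)*(-5*5) = -64*(-25) = 1600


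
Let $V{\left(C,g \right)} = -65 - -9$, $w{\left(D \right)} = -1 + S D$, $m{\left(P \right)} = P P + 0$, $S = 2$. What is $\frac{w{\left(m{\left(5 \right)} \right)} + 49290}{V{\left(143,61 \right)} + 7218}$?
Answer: $\frac{49339}{7162} \approx 6.889$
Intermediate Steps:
$m{\left(P \right)} = P^{2}$ ($m{\left(P \right)} = P^{2} + 0 = P^{2}$)
$w{\left(D \right)} = -1 + 2 D$
$V{\left(C,g \right)} = -56$ ($V{\left(C,g \right)} = -65 + 9 = -56$)
$\frac{w{\left(m{\left(5 \right)} \right)} + 49290}{V{\left(143,61 \right)} + 7218} = \frac{\left(-1 + 2 \cdot 5^{2}\right) + 49290}{-56 + 7218} = \frac{\left(-1 + 2 \cdot 25\right) + 49290}{7162} = \left(\left(-1 + 50\right) + 49290\right) \frac{1}{7162} = \left(49 + 49290\right) \frac{1}{7162} = 49339 \cdot \frac{1}{7162} = \frac{49339}{7162}$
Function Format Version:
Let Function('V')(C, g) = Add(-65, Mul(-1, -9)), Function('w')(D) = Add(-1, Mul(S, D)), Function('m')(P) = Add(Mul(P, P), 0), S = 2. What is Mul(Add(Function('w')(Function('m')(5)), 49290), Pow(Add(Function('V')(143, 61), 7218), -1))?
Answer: Rational(49339, 7162) ≈ 6.8890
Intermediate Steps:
Function('m')(P) = Pow(P, 2) (Function('m')(P) = Add(Pow(P, 2), 0) = Pow(P, 2))
Function('w')(D) = Add(-1, Mul(2, D))
Function('V')(C, g) = -56 (Function('V')(C, g) = Add(-65, 9) = -56)
Mul(Add(Function('w')(Function('m')(5)), 49290), Pow(Add(Function('V')(143, 61), 7218), -1)) = Mul(Add(Add(-1, Mul(2, Pow(5, 2))), 49290), Pow(Add(-56, 7218), -1)) = Mul(Add(Add(-1, Mul(2, 25)), 49290), Pow(7162, -1)) = Mul(Add(Add(-1, 50), 49290), Rational(1, 7162)) = Mul(Add(49, 49290), Rational(1, 7162)) = Mul(49339, Rational(1, 7162)) = Rational(49339, 7162)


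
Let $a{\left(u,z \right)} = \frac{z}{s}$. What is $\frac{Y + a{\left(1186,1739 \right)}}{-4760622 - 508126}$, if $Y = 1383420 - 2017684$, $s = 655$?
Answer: $\frac{415441181}{3451029940} \approx 0.12038$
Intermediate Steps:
$Y = -634264$
$a{\left(u,z \right)} = \frac{z}{655}$
$\frac{Y + a{\left(1186,1739 \right)}}{-4760622 - 508126} = \frac{-634264 + \frac{1}{655} \cdot 1739}{-4760622 - 508126} = \frac{-634264 + \frac{1739}{655}}{-5268748} = \left(- \frac{415441181}{655}\right) \left(- \frac{1}{5268748}\right) = \frac{415441181}{3451029940}$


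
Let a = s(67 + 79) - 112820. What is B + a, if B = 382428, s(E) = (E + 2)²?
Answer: 291512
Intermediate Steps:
s(E) = (2 + E)²
a = -90916 (a = (2 + (67 + 79))² - 112820 = (2 + 146)² - 112820 = 148² - 112820 = 21904 - 112820 = -90916)
B + a = 382428 - 90916 = 291512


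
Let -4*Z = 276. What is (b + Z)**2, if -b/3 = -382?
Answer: 1159929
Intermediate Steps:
b = 1146 (b = -3*(-382) = 1146)
Z = -69 (Z = -1/4*276 = -69)
(b + Z)**2 = (1146 - 69)**2 = 1077**2 = 1159929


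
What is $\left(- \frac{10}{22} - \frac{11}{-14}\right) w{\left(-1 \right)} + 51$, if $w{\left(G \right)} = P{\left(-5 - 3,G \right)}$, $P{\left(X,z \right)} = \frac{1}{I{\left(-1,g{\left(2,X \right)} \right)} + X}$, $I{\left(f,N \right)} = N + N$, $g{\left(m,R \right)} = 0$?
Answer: $\frac{62781}{1232} \approx 50.959$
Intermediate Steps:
$I{\left(f,N \right)} = 2 N$
$P{\left(X,z \right)} = \frac{1}{X}$ ($P{\left(X,z \right)} = \frac{1}{2 \cdot 0 + X} = \frac{1}{0 + X} = \frac{1}{X}$)
$w{\left(G \right)} = - \frac{1}{8}$ ($w{\left(G \right)} = \frac{1}{-5 - 3} = \frac{1}{-8} = - \frac{1}{8}$)
$\left(- \frac{10}{22} - \frac{11}{-14}\right) w{\left(-1 \right)} + 51 = \left(- \frac{10}{22} - \frac{11}{-14}\right) \left(- \frac{1}{8}\right) + 51 = \left(\left(-10\right) \frac{1}{22} - - \frac{11}{14}\right) \left(- \frac{1}{8}\right) + 51 = \left(- \frac{5}{11} + \frac{11}{14}\right) \left(- \frac{1}{8}\right) + 51 = \frac{51}{154} \left(- \frac{1}{8}\right) + 51 = - \frac{51}{1232} + 51 = \frac{62781}{1232}$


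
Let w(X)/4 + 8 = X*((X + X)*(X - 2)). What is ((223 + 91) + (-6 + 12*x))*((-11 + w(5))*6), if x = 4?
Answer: 1189752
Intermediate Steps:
w(X) = -32 + 8*X²*(-2 + X) (w(X) = -32 + 4*(X*((X + X)*(X - 2))) = -32 + 4*(X*((2*X)*(-2 + X))) = -32 + 4*(X*(2*X*(-2 + X))) = -32 + 4*(2*X²*(-2 + X)) = -32 + 8*X²*(-2 + X))
((223 + 91) + (-6 + 12*x))*((-11 + w(5))*6) = ((223 + 91) + (-6 + 12*4))*((-11 + (-32 - 16*5² + 8*5³))*6) = (314 + (-6 + 48))*((-11 + (-32 - 16*25 + 8*125))*6) = (314 + 42)*((-11 + (-32 - 400 + 1000))*6) = 356*((-11 + 568)*6) = 356*(557*6) = 356*3342 = 1189752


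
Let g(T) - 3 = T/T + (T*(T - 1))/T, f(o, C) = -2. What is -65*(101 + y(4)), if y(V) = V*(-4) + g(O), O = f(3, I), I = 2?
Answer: -5590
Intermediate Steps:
O = -2
g(T) = 3 + T (g(T) = 3 + (T/T + (T*(T - 1))/T) = 3 + (1 + (T*(-1 + T))/T) = 3 + (1 + (-1 + T)) = 3 + T)
y(V) = 1 - 4*V (y(V) = V*(-4) + (3 - 2) = -4*V + 1 = 1 - 4*V)
-65*(101 + y(4)) = -65*(101 + (1 - 4*4)) = -65*(101 + (1 - 16)) = -65*(101 - 15) = -65*86 = -5590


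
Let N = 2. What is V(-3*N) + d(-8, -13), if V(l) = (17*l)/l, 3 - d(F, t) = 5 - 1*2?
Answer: 17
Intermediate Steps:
d(F, t) = 0 (d(F, t) = 3 - (5 - 1*2) = 3 - (5 - 2) = 3 - 1*3 = 3 - 3 = 0)
V(l) = 17
V(-3*N) + d(-8, -13) = 17 + 0 = 17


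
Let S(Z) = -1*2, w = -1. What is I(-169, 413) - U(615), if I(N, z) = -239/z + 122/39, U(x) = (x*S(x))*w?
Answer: -19770545/16107 ≈ -1227.5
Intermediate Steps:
S(Z) = -2
U(x) = 2*x (U(x) = (x*(-2))*(-1) = -2*x*(-1) = 2*x)
I(N, z) = 122/39 - 239/z (I(N, z) = -239/z + 122*(1/39) = -239/z + 122/39 = 122/39 - 239/z)
I(-169, 413) - U(615) = (122/39 - 239/413) - 2*615 = (122/39 - 239*1/413) - 1*1230 = (122/39 - 239/413) - 1230 = 41065/16107 - 1230 = -19770545/16107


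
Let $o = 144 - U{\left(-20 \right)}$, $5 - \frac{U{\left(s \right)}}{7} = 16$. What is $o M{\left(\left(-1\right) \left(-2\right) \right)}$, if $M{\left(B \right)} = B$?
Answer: $442$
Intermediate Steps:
$U{\left(s \right)} = -77$ ($U{\left(s \right)} = 35 - 112 = -77$)
$o = 221$ ($o = 144 - -77 = 144 + 77 = 221$)
$o M{\left(\left(-1\right) \left(-2\right) \right)} = 221 \left(\left(-1\right) \left(-2\right)\right) = 221 \cdot 2 = 442$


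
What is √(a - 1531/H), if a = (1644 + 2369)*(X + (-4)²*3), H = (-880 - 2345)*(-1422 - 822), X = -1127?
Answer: I*√251972554050959071/241230 ≈ 2080.9*I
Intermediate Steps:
H = 7236900 (H = -3225*(-2244) = 7236900)
a = -4330027 (a = (1644 + 2369)*(-1127 + (-4)²*3) = 4013*(-1127 + 16*3) = 4013*(-1127 + 48) = 4013*(-1079) = -4330027)
√(a - 1531/H) = √(-4330027 - 1531/7236900) = √(-31335972397831/7236900) = I*√251972554050959071/241230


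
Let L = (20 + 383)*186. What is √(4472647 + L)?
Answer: √4547605 ≈ 2132.5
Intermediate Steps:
L = 74958 (L = 403*186 = 74958)
√(4472647 + L) = √(4472647 + 74958) = √4547605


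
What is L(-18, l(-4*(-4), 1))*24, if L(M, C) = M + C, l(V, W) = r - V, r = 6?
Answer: -672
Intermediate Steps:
l(V, W) = 6 - V
L(M, C) = C + M
L(-18, l(-4*(-4), 1))*24 = ((6 - (-4)*(-4)) - 18)*24 = ((6 - 1*16) - 18)*24 = ((6 - 16) - 18)*24 = (-10 - 18)*24 = -28*24 = -672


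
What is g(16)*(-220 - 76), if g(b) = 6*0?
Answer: 0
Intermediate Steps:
g(b) = 0
g(16)*(-220 - 76) = 0*(-220 - 76) = 0*(-296) = 0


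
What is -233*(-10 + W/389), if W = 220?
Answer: 855110/389 ≈ 2198.2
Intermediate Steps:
-233*(-10 + W/389) = -233*(-10 + 220/389) = -233*(-3670/389) = 855110/389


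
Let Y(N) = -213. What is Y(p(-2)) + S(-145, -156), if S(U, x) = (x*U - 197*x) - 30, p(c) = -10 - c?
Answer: 53109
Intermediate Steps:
S(U, x) = -30 - 197*x + U*x (S(U, x) = (U*x - 197*x) - 30 = (-197*x + U*x) - 30 = -30 - 197*x + U*x)
Y(p(-2)) + S(-145, -156) = -213 + (-30 - 197*(-156) - 145*(-156)) = -213 + (-30 + 30732 + 22620) = -213 + 53322 = 53109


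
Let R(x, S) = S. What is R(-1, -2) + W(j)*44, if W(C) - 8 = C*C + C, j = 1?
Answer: 438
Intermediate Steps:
W(C) = 8 + C + C**2 (W(C) = 8 + (C*C + C) = 8 + (C**2 + C) = 8 + (C + C**2) = 8 + C + C**2)
R(-1, -2) + W(j)*44 = -2 + (8 + 1 + 1**2)*44 = -2 + (8 + 1 + 1)*44 = -2 + 10*44 = -2 + 440 = 438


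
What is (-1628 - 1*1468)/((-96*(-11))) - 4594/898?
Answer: -158989/19756 ≈ -8.0476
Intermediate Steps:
(-1628 - 1*1468)/((-96*(-11))) - 4594/898 = (-1628 - 1468)/1056 - 4594*1/898 = -3096*1/1056 - 2297/449 = -129/44 - 2297/449 = -158989/19756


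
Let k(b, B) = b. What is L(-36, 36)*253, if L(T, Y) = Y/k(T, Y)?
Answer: -253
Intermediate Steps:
L(T, Y) = Y/T
L(-36, 36)*253 = (36/(-36))*253 = (36*(-1/36))*253 = -1*253 = -253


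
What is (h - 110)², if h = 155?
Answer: 2025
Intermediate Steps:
(h - 110)² = (155 - 110)² = 45² = 2025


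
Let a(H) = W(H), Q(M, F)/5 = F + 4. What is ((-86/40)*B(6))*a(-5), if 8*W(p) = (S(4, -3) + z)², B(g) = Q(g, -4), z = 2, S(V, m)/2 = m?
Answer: 0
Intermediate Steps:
S(V, m) = 2*m
Q(M, F) = 20 + 5*F (Q(M, F) = 5*(F + 4) = 5*(4 + F) = 20 + 5*F)
B(g) = 0 (B(g) = 20 + 5*(-4) = 20 - 20 = 0)
W(p) = 2 (W(p) = (2*(-3) + 2)²/8 = (-6 + 2)²/8 = (⅛)*(-4)² = (⅛)*16 = 2)
a(H) = 2
((-86/40)*B(6))*a(-5) = (-86/40*0)*2 = (-86*1/40*0)*2 = -43/20*0*2 = 0*2 = 0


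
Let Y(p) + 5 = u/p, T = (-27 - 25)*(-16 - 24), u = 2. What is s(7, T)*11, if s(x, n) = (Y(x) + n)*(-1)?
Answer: -159797/7 ≈ -22828.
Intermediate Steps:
T = 2080 (T = -52*(-40) = 2080)
Y(p) = -5 + 2/p
s(x, n) = 5 - n - 2/x (s(x, n) = ((-5 + 2/x) + n)*(-1) = (-5 + n + 2/x)*(-1) = 5 - n - 2/x)
s(7, T)*11 = (5 - 1*2080 - 2/7)*11 = (5 - 2080 - 2*⅐)*11 = (5 - 2080 - 2/7)*11 = -14527/7*11 = -159797/7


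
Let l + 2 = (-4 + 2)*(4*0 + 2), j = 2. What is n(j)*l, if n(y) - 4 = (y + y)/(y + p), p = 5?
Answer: -192/7 ≈ -27.429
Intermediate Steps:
l = -6 (l = -2 + (-4 + 2)*(4*0 + 2) = -2 - 2*(0 + 2) = -2 - 2*2 = -2 - 4 = -6)
n(y) = 4 + 2*y/(5 + y) (n(y) = 4 + (y + y)/(y + 5) = 4 + (2*y)/(5 + y) = 4 + 2*y/(5 + y))
n(j)*l = (2*(10 + 3*2)/(5 + 2))*(-6) = (2*(10 + 6)/7)*(-6) = (2*(⅐)*16)*(-6) = (32/7)*(-6) = -192/7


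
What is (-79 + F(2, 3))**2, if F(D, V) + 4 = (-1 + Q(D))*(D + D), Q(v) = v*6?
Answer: 1521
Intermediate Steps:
Q(v) = 6*v
F(D, V) = -4 + 2*D*(-1 + 6*D) (F(D, V) = -4 + (-1 + 6*D)*(D + D) = -4 + (-1 + 6*D)*(2*D) = -4 + 2*D*(-1 + 6*D))
(-79 + F(2, 3))**2 = (-79 + (-4 - 2*2 + 12*2**2))**2 = (-79 + (-4 - 4 + 12*4))**2 = (-79 + (-4 - 4 + 48))**2 = (-79 + 40)**2 = (-39)**2 = 1521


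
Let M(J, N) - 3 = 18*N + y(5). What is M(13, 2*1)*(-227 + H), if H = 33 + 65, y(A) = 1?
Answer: -5160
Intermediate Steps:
H = 98
M(J, N) = 4 + 18*N (M(J, N) = 3 + (18*N + 1) = 3 + (1 + 18*N) = 4 + 18*N)
M(13, 2*1)*(-227 + H) = (4 + 18*(2*1))*(-227 + 98) = (4 + 18*2)*(-129) = (4 + 36)*(-129) = 40*(-129) = -5160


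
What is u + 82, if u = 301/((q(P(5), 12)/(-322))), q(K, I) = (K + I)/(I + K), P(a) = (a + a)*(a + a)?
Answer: -96840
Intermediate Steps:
P(a) = 4*a² (P(a) = (2*a)*(2*a) = 4*a²)
q(K, I) = 1 (q(K, I) = (I + K)/(I + K) = 1)
u = -96922 (u = 301/((1/(-322))) = 301/((1*(-1/322))) = 301/(-1/322) = 301*(-322) = -96922)
u + 82 = -96922 + 82 = -96840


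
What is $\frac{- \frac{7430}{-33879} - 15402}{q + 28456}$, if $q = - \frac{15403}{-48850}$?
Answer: $- \frac{25489779932800}{47094893090637} \approx -0.54124$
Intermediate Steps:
$q = \frac{15403}{48850}$ ($q = \left(-15403\right) \left(- \frac{1}{48850}\right) = \frac{15403}{48850} \approx 0.31531$)
$\frac{- \frac{7430}{-33879} - 15402}{q + 28456} = \frac{- \frac{7430}{-33879} - 15402}{\frac{15403}{48850} + 28456} = \frac{\left(-7430\right) \left(- \frac{1}{33879}\right) - 15402}{\frac{1390091003}{48850}} = \left(\frac{7430}{33879} - 15402\right) \frac{48850}{1390091003} = \left(- \frac{521796928}{33879}\right) \frac{48850}{1390091003} = - \frac{25489779932800}{47094893090637}$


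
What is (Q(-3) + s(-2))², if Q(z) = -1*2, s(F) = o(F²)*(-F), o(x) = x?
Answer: 36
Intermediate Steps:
s(F) = -F³ (s(F) = F²*(-F) = -F³)
Q(z) = -2
(Q(-3) + s(-2))² = (-2 - 1*(-2)³)² = (-2 - 1*(-8))² = (-2 + 8)² = 6² = 36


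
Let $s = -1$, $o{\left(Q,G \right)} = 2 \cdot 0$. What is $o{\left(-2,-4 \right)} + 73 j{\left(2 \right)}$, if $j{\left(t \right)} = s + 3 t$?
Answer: $365$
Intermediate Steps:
$o{\left(Q,G \right)} = 0$
$j{\left(t \right)} = -1 + 3 t$
$o{\left(-2,-4 \right)} + 73 j{\left(2 \right)} = 0 + 73 \left(-1 + 3 \cdot 2\right) = 0 + 73 \left(-1 + 6\right) = 0 + 73 \cdot 5 = 0 + 365 = 365$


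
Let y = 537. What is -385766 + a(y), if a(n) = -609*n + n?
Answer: -712262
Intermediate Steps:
a(n) = -608*n
-385766 + a(y) = -385766 - 608*537 = -385766 - 326496 = -712262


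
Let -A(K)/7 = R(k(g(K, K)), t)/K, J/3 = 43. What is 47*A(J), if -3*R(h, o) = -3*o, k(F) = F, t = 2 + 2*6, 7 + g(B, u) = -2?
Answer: -4606/129 ≈ -35.705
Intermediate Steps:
g(B, u) = -9 (g(B, u) = -7 - 2 = -9)
t = 14 (t = 2 + 12 = 14)
J = 129 (J = 3*43 = 129)
R(h, o) = o (R(h, o) = -(-1)*o = o)
A(K) = -98/K
47*A(J) = 47*(-98/129) = -4606/129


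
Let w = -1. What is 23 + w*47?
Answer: -24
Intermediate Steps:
23 + w*47 = 23 - 1*47 = 23 - 47 = -24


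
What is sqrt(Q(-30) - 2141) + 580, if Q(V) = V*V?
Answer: 580 + I*sqrt(1241) ≈ 580.0 + 35.228*I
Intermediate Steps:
Q(V) = V**2
sqrt(Q(-30) - 2141) + 580 = sqrt((-30)**2 - 2141) + 580 = sqrt(900 - 2141) + 580 = sqrt(-1241) + 580 = I*sqrt(1241) + 580 = 580 + I*sqrt(1241)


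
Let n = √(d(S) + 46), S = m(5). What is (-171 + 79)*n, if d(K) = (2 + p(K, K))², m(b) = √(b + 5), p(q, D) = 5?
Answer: -92*√95 ≈ -896.71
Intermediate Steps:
m(b) = √(5 + b)
S = √10 (S = √(5 + 5) = √10 ≈ 3.1623)
d(K) = 49 (d(K) = (2 + 5)² = 7² = 49)
n = √95 (n = √(49 + 46) = √95 ≈ 9.7468)
(-171 + 79)*n = (-171 + 79)*√95 = -92*√95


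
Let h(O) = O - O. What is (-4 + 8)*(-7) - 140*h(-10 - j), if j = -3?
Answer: -28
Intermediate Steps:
h(O) = 0
(-4 + 8)*(-7) - 140*h(-10 - j) = (-4 + 8)*(-7) - 140*0 = 4*(-7) + 0 = -28 + 0 = -28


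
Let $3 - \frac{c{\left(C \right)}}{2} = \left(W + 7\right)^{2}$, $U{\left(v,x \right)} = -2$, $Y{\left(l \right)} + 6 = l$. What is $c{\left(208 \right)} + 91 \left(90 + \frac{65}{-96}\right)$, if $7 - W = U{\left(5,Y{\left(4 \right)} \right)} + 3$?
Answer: $\frac{748453}{96} \approx 7796.4$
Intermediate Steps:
$Y{\left(l \right)} = -6 + l$
$W = 6$ ($W = 7 - \left(-2 + 3\right) = 7 - 1 = 6$)
$c{\left(C \right)} = -332$ ($c{\left(C \right)} = 6 - 2 \left(6 + 7\right)^{2} = 6 - 2 \cdot 13^{2} = 6 - 338 = -332$)
$c{\left(208 \right)} + 91 \left(90 + \frac{65}{-96}\right) = -332 + 91 \left(90 + \frac{65}{-96}\right) = -332 + 91 \left(90 + 65 \left(- \frac{1}{96}\right)\right) = -332 + 91 \left(90 - \frac{65}{96}\right) = -332 + 91 \cdot \frac{8575}{96} = -332 + \frac{780325}{96} = \frac{748453}{96}$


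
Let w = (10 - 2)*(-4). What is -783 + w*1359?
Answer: -44271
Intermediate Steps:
w = -32 (w = 8*(-4) = -32)
-783 + w*1359 = -783 - 32*1359 = -783 - 43488 = -44271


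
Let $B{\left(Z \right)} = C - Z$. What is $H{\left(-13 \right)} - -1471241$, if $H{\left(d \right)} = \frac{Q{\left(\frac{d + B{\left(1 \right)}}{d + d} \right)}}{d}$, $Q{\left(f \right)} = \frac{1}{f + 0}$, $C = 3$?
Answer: $\frac{16183649}{11} \approx 1.4712 \cdot 10^{6}$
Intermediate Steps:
$B{\left(Z \right)} = 3 - Z$
$Q{\left(f \right)} = \frac{1}{f}$
$H{\left(d \right)} = \frac{2}{2 + d}$ ($H{\left(d \right)} = \frac{1}{\frac{d + \left(3 - 1\right)}{d + d} d} = \frac{1}{\frac{d + \left(3 - 1\right)}{2 d} d} = \frac{1}{\left(d + 2\right) \frac{1}{2 d} d} = \frac{1}{\left(2 + d\right) \frac{1}{2 d} d} = \frac{1}{\frac{2 + d}{2 d} d} = \frac{2 d \frac{1}{2 + d}}{d} = \frac{2}{2 + d}$)
$H{\left(-13 \right)} - -1471241 = \frac{2}{2 - 13} - -1471241 = \frac{2}{-11} + 1471241 = 2 \left(- \frac{1}{11}\right) + 1471241 = - \frac{2}{11} + 1471241 = \frac{16183649}{11}$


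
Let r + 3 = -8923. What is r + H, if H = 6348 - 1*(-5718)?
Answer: 3140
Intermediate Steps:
r = -8926 (r = -3 - 8923 = -8926)
H = 12066 (H = 6348 + 5718 = 12066)
r + H = -8926 + 12066 = 3140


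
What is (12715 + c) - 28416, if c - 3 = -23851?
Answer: -39549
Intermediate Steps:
c = -23848 (c = 3 - 23851 = -23848)
(12715 + c) - 28416 = (12715 - 23848) - 28416 = -11133 - 28416 = -39549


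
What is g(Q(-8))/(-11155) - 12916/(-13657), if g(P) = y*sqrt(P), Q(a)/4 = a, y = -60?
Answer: 12916/13657 + 48*I*sqrt(2)/2231 ≈ 0.94574 + 0.030427*I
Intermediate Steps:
Q(a) = 4*a
g(P) = -60*sqrt(P)
g(Q(-8))/(-11155) - 12916/(-13657) = -60*4*I*sqrt(2)/(-11155) - 12916/(-13657) = -240*I*sqrt(2)*(-1/11155) - 12916*(-1/13657) = -240*I*sqrt(2)*(-1/11155) + 12916/13657 = 48*I*sqrt(2)/2231 + 12916/13657 = 12916/13657 + 48*I*sqrt(2)/2231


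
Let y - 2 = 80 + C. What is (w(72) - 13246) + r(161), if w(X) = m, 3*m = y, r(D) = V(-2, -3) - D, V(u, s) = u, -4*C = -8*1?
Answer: -13381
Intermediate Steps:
C = 2 (C = -(-2) = -¼*(-8) = 2)
r(D) = -2 - D
y = 84 (y = 2 + (80 + 2) = 2 + 82 = 84)
m = 28 (m = (⅓)*84 = 28)
w(X) = 28
(w(72) - 13246) + r(161) = (28 - 13246) + (-2 - 1*161) = -13218 + (-2 - 161) = -13218 - 163 = -13381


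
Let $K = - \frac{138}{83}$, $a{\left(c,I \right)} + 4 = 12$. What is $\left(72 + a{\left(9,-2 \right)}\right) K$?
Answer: $- \frac{11040}{83} \approx -133.01$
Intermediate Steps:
$a{\left(c,I \right)} = 8$ ($a{\left(c,I \right)} = -4 + 12 = 8$)
$K = - \frac{138}{83}$ ($K = \left(-138\right) \frac{1}{83} = - \frac{138}{83} \approx -1.6627$)
$\left(72 + a{\left(9,-2 \right)}\right) K = \left(72 + 8\right) \left(- \frac{138}{83}\right) = 80 \left(- \frac{138}{83}\right) = - \frac{11040}{83}$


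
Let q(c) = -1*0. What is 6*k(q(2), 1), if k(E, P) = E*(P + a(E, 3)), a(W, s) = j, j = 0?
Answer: 0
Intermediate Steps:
q(c) = 0
a(W, s) = 0
k(E, P) = E*P (k(E, P) = E*(P + 0) = E*P)
6*k(q(2), 1) = 6*(0*1) = 6*0 = 0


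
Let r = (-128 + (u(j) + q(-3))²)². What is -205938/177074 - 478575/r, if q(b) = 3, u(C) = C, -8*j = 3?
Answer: -179740223883369/5319125974537 ≈ -33.791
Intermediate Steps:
j = -3/8 (j = -⅛*3 = -3/8 ≈ -0.37500)
r = 60078001/4096 (r = (-128 + (-3/8 + 3)²)² = (-128 + (21/8)²)² = (-128 + 441/64)² = (-7751/64)² = 60078001/4096 ≈ 14667.)
-205938/177074 - 478575/r = -205938/177074 - 478575/60078001/4096 = -205938*1/177074 - 478575*4096/60078001 = -102969/88537 - 1960243200/60078001 = -179740223883369/5319125974537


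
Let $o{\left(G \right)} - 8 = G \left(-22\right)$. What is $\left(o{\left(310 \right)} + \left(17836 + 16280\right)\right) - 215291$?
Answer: $-187987$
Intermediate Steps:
$o{\left(G \right)} = 8 - 22 G$ ($o{\left(G \right)} = 8 + G \left(-22\right) = 8 - 22 G$)
$\left(o{\left(310 \right)} + \left(17836 + 16280\right)\right) - 215291 = \left(\left(8 - 6820\right) + \left(17836 + 16280\right)\right) - 215291 = \left(\left(8 - 6820\right) + 34116\right) - 215291 = \left(-6812 + 34116\right) - 215291 = 27304 - 215291 = -187987$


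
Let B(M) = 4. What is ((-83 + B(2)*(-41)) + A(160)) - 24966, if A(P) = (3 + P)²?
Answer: 1356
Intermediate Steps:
((-83 + B(2)*(-41)) + A(160)) - 24966 = ((-83 + 4*(-41)) + (3 + 160)²) - 24966 = ((-83 - 164) + 163²) - 24966 = (-247 + 26569) - 24966 = 26322 - 24966 = 1356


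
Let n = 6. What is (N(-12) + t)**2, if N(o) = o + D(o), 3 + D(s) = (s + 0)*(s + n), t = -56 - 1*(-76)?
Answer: 5929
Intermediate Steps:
t = 20 (t = -56 + 76 = 20)
D(s) = -3 + s*(6 + s) (D(s) = -3 + (s + 0)*(s + 6) = -3 + s*(6 + s))
N(o) = -3 + o**2 + 7*o (N(o) = o + (-3 + o**2 + 6*o) = -3 + o**2 + 7*o)
(N(-12) + t)**2 = ((-3 + (-12)**2 + 7*(-12)) + 20)**2 = ((-3 + 144 - 84) + 20)**2 = (57 + 20)**2 = 77**2 = 5929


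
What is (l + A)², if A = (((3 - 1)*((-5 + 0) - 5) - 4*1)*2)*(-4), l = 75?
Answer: 71289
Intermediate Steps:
A = 192 (A = ((2*(-5 - 5) - 4)*2)*(-4) = ((2*(-10) - 4)*2)*(-4) = ((-20 - 4)*2)*(-4) = -24*2*(-4) = -48*(-4) = 192)
(l + A)² = (75 + 192)² = 267² = 71289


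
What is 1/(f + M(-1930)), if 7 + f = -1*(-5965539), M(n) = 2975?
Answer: 1/5968507 ≈ 1.6755e-7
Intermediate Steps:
f = 5965532 (f = -7 - 1*(-5965539) = -7 + 5965539 = 5965532)
1/(f + M(-1930)) = 1/(5965532 + 2975) = 1/5968507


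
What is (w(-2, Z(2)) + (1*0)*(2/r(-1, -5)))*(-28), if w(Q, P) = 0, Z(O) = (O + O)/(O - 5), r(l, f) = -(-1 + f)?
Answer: 0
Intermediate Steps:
r(l, f) = 1 - f
Z(O) = 2*O/(-5 + O) (Z(O) = (2*O)/(-5 + O) = 2*O/(-5 + O))
(w(-2, Z(2)) + (1*0)*(2/r(-1, -5)))*(-28) = (0 + (1*0)*(2/(1 - 1*(-5))))*(-28) = (0 + 0*(2/(1 + 5)))*(-28) = (0 + 0*(2/6))*(-28) = (0 + 0*(2*(1/6)))*(-28) = (0 + 0*(1/3))*(-28) = (0 + 0)*(-28) = 0*(-28) = 0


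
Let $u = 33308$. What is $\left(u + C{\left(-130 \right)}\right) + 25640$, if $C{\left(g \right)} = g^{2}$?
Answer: $75848$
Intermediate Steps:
$\left(u + C{\left(-130 \right)}\right) + 25640 = \left(33308 + \left(-130\right)^{2}\right) + 25640 = \left(33308 + 16900\right) + 25640 = 50208 + 25640 = 75848$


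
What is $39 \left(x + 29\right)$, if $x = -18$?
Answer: $429$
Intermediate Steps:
$39 \left(x + 29\right) = 39 \left(-18 + 29\right) = 39 \cdot 11 = 429$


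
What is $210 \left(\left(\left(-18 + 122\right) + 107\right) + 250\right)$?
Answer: $96810$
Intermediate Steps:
$210 \left(\left(\left(-18 + 122\right) + 107\right) + 250\right) = 210 \left(\left(104 + 107\right) + 250\right) = 210 \left(211 + 250\right) = 210 \cdot 461 = 96810$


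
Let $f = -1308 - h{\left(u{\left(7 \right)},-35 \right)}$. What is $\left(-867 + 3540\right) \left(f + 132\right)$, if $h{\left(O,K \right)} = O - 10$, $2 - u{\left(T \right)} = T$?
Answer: $-3103353$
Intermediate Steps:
$u{\left(T \right)} = 2 - T$
$h{\left(O,K \right)} = -10 + O$
$f = -1293$ ($f = -1308 - \left(-10 + \left(2 - 7\right)\right) = -1308 - \left(-10 - 5\right) = -1308 - -15 = -1308 + 15 = -1293$)
$\left(-867 + 3540\right) \left(f + 132\right) = \left(-867 + 3540\right) \left(-1293 + 132\right) = 2673 \left(-1161\right) = -3103353$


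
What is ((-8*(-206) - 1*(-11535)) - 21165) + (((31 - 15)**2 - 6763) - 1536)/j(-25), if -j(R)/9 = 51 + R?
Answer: -619915/78 ≈ -7947.6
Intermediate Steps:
j(R) = -459 - 9*R (j(R) = -9*(51 + R) = -459 - 9*R)
((-8*(-206) - 1*(-11535)) - 21165) + (((31 - 15)**2 - 6763) - 1536)/j(-25) = ((-8*(-206) - 1*(-11535)) - 21165) + (((31 - 15)**2 - 6763) - 1536)/(-459 - 9*(-25)) = ((1648 + 11535) - 21165) + ((16**2 - 6763) - 1536)/(-459 + 225) = (13183 - 21165) + ((256 - 6763) - 1536)/(-234) = -7982 + (-6507 - 1536)*(-1/234) = -7982 - 8043*(-1/234) = -7982 + 2681/78 = -619915/78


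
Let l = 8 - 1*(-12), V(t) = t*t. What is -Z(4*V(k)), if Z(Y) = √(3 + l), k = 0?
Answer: -√23 ≈ -4.7958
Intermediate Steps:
V(t) = t²
l = 20 (l = 8 + 12 = 20)
Z(Y) = √23 (Z(Y) = √(3 + 20) = √23)
-Z(4*V(k)) = -√23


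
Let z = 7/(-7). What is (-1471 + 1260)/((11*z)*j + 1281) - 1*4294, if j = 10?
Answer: -5028485/1171 ≈ -4294.2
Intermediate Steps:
z = -1 (z = 7*(-1/7) = -1)
(-1471 + 1260)/((11*z)*j + 1281) - 1*4294 = (-1471 + 1260)/((11*(-1))*10 + 1281) - 1*4294 = -211/(-11*10 + 1281) - 4294 = -211/(-110 + 1281) - 4294 = -211/1171 - 4294 = -5028485/1171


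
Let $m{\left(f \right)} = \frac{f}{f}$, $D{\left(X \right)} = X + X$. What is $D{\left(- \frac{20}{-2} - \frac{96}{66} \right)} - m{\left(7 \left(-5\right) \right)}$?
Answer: $\frac{177}{11} \approx 16.091$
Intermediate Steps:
$D{\left(X \right)} = 2 X$
$m{\left(f \right)} = 1$
$D{\left(- \frac{20}{-2} - \frac{96}{66} \right)} - m{\left(7 \left(-5\right) \right)} = 2 \left(- \frac{20}{-2} - \frac{96}{66}\right) - 1 = 2 \left(\left(-20\right) \left(- \frac{1}{2}\right) - \frac{16}{11}\right) - 1 = 2 \left(10 - \frac{16}{11}\right) - 1 = 2 \cdot \frac{94}{11} - 1 = \frac{188}{11} - 1 = \frac{177}{11}$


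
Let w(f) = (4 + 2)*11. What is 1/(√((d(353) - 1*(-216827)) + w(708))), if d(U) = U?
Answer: √217246/217246 ≈ 0.0021455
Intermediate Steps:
w(f) = 66 (w(f) = 6*11 = 66)
1/(√((d(353) - 1*(-216827)) + w(708))) = 1/(√((353 - 1*(-216827)) + 66)) = 1/(√((353 + 216827) + 66)) = 1/(√(217180 + 66)) = 1/(√217246) = √217246/217246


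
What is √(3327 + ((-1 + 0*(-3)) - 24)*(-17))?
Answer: 2*√938 ≈ 61.254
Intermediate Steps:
√(3327 + ((-1 + 0*(-3)) - 24)*(-17)) = √(3327 + ((-1 + 0) - 24)*(-17)) = √(3327 + (-1 - 24)*(-17)) = √(3327 - 25*(-17)) = √(3327 + 425) = √3752 = 2*√938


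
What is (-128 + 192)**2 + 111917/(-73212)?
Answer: 299764435/73212 ≈ 4094.5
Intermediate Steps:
(-128 + 192)**2 + 111917/(-73212) = 64**2 + 111917*(-1/73212) = 4096 - 111917/73212 = 299764435/73212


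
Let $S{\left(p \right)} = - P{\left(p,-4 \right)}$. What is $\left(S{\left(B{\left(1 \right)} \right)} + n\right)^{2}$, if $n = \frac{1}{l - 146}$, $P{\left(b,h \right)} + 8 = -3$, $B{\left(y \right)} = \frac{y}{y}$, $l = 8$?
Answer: $\frac{2301289}{19044} \approx 120.84$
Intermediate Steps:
$B{\left(y \right)} = 1$
$P{\left(b,h \right)} = -11$ ($P{\left(b,h \right)} = -8 - 3 = -11$)
$n = - \frac{1}{138}$ ($n = \frac{1}{8 - 146} = \frac{1}{-138} = - \frac{1}{138} \approx -0.0072464$)
$S{\left(p \right)} = 11$ ($S{\left(p \right)} = \left(-1\right) \left(-11\right) = 11$)
$\left(S{\left(B{\left(1 \right)} \right)} + n\right)^{2} = \left(11 - \frac{1}{138}\right)^{2} = \left(\frac{1517}{138}\right)^{2} = \frac{2301289}{19044}$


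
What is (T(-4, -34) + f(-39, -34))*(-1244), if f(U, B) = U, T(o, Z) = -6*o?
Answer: 18660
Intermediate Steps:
(T(-4, -34) + f(-39, -34))*(-1244) = (-6*(-4) - 39)*(-1244) = (24 - 39)*(-1244) = -15*(-1244) = 18660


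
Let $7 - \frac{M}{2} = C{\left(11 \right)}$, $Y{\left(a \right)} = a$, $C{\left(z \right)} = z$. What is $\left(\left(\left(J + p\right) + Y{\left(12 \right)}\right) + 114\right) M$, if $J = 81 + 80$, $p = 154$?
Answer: $-3528$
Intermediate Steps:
$M = -8$ ($M = 14 - 22 = -8$)
$J = 161$
$\left(\left(\left(J + p\right) + Y{\left(12 \right)}\right) + 114\right) M = \left(\left(\left(161 + 154\right) + 12\right) + 114\right) \left(-8\right) = \left(\left(315 + 12\right) + 114\right) \left(-8\right) = \left(327 + 114\right) \left(-8\right) = 441 \left(-8\right) = -3528$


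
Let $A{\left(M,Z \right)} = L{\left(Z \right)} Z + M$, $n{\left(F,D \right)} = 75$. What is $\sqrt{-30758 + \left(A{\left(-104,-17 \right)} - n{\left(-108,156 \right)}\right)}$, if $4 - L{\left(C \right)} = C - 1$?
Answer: $21 i \sqrt{71} \approx 176.95 i$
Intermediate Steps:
$L{\left(C \right)} = 5 - C$ ($L{\left(C \right)} = 4 - \left(C - 1\right) = 4 - \left(-1 + C\right) = 5 - C$)
$A{\left(M,Z \right)} = M + Z \left(5 - Z\right)$ ($A{\left(M,Z \right)} = \left(5 - Z\right) Z + M = Z \left(5 - Z\right) + M = M + Z \left(5 - Z\right)$)
$\sqrt{-30758 + \left(A{\left(-104,-17 \right)} - n{\left(-108,156 \right)}\right)} = \sqrt{-30758 - \left(179 - 17 \left(-5 - 17\right)\right)} = \sqrt{-30758 - \left(179 + 374\right)} = \sqrt{-30758 - 553} = \sqrt{-31311} = 21 i \sqrt{71}$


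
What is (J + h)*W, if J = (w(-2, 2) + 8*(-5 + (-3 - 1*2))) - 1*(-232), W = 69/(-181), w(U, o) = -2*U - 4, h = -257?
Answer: 7245/181 ≈ 40.028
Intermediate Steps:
w(U, o) = -4 - 2*U
W = -69/181 (W = 69*(-1/181) = -69/181 ≈ -0.38122)
J = 152 (J = ((-4 - 2*(-2)) + 8*(-5 + (-3 - 1*2))) - 1*(-232) = ((-4 + 4) + 8*(-5 + (-3 - 2))) + 232 = (0 + 8*(-5 - 5)) + 232 = (0 + 8*(-10)) + 232 = (0 - 80) + 232 = -80 + 232 = 152)
(J + h)*W = (152 - 257)*(-69/181) = -105*(-69/181) = 7245/181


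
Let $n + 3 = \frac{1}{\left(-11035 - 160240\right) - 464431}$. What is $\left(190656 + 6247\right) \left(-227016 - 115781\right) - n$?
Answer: $- \frac{42908729548807727}{635706} \approx -6.7498 \cdot 10^{10}$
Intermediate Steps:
$n = - \frac{1907119}{635706}$ ($n = -3 + \frac{1}{\left(-11035 - 160240\right) - 464431} = -3 + \frac{1}{-171275 - 464431} = -3 + \frac{1}{-635706} = -3 - \frac{1}{635706} = - \frac{1907119}{635706} \approx -3.0$)
$\left(190656 + 6247\right) \left(-227016 - 115781\right) - n = \left(190656 + 6247\right) \left(-227016 - 115781\right) - - \frac{1907119}{635706} = 196903 \left(-342797\right) + \frac{1907119}{635706} = -67497757691 + \frac{1907119}{635706} = - \frac{42908729548807727}{635706}$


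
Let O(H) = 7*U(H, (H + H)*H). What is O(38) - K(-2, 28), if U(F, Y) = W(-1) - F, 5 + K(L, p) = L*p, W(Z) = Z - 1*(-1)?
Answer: -205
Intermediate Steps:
W(Z) = 1 + Z (W(Z) = Z + 1 = 1 + Z)
K(L, p) = -5 + L*p
U(F, Y) = -F (U(F, Y) = (1 - 1) - F = 0 - F = -F)
O(H) = -7*H (O(H) = 7*(-H) = -7*H)
O(38) - K(-2, 28) = -7*38 - (-5 - 2*28) = -266 - (-5 - 56) = -266 - 1*(-61) = -266 + 61 = -205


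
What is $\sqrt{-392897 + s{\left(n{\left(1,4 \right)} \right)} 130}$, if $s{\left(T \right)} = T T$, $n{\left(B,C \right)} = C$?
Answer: $i \sqrt{390817} \approx 625.15 i$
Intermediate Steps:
$s{\left(T \right)} = T^{2}$
$\sqrt{-392897 + s{\left(n{\left(1,4 \right)} \right)} 130} = \sqrt{-392897 + 4^{2} \cdot 130} = \sqrt{-392897 + 16 \cdot 130} = \sqrt{-392897 + 2080} = \sqrt{-390817} = i \sqrt{390817}$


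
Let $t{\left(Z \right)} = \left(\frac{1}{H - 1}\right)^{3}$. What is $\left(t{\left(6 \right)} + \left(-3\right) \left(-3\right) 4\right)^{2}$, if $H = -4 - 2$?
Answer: $\frac{152448409}{117649} \approx 1295.8$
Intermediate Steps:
$H = -6$ ($H = -4 - 2 = -6$)
$t{\left(Z \right)} = - \frac{1}{343}$ ($t{\left(Z \right)} = \left(\frac{1}{-6 - 1}\right)^{3} = \left(\frac{1}{-7}\right)^{3} = \left(- \frac{1}{7}\right)^{3} = - \frac{1}{343}$)
$\left(t{\left(6 \right)} + \left(-3\right) \left(-3\right) 4\right)^{2} = \left(- \frac{1}{343} + \left(-3\right) \left(-3\right) 4\right)^{2} = \left(- \frac{1}{343} + 9 \cdot 4\right)^{2} = \left(- \frac{1}{343} + 36\right)^{2} = \left(\frac{12347}{343}\right)^{2} = \frac{152448409}{117649}$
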